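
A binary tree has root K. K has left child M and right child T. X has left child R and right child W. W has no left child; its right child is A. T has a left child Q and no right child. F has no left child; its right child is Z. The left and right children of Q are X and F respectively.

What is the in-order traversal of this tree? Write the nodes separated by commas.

M, K, R, X, W, A, Q, F, Z, T

In-order visits the left subtree, then the node, then the right subtree.
At K: go left to M.
  M is a leaf — visit M.
Visit K.
At K: go right to T.
  At T: go left to Q.
    At Q: go left to X.
      At X: go left to R.
        R is a leaf — visit R.
      Visit X.
      At X: go right to W.
        At W: no left child.
        Visit W.
        At W: go right to A.
          A is a leaf — visit A.
    Visit Q.
    At Q: go right to F.
      At F: no left child.
      Visit F.
      At F: go right to Z.
        Z is a leaf — visit Z.
  Visit T.
  At T: no right child.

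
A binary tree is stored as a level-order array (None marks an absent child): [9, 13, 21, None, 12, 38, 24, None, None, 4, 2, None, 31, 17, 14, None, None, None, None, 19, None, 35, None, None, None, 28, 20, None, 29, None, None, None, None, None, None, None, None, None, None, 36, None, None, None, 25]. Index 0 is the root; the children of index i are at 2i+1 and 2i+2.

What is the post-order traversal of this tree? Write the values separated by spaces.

36 19 4 25 35 2 12 13 28 20 31 38 29 17 14 24 21 9

Post-order visits the left subtree, then the right subtree, then the node.
At 9: go left to 13.
  At 13: no left child.
  At 13: go right to 12.
    At 12: go left to 4.
      At 4: go left to 19.
        At 19: go left to 36.
          36 is a leaf — visit 36.
        At 19: no right child.
        Visit 19.
      At 4: no right child.
      Visit 4.
    At 12: go right to 2.
      At 2: go left to 35.
        At 35: go left to 25.
          25 is a leaf — visit 25.
        At 35: no right child.
        Visit 35.
      At 2: no right child.
      Visit 2.
    Visit 12.
  Visit 13.
At 9: go right to 21.
  At 21: go left to 38.
    At 38: no left child.
    At 38: go right to 31.
      At 31: go left to 28.
        28 is a leaf — visit 28.
      At 31: go right to 20.
        20 is a leaf — visit 20.
      Visit 31.
    Visit 38.
  At 21: go right to 24.
    At 24: go left to 17.
      At 17: no left child.
      At 17: go right to 29.
        29 is a leaf — visit 29.
      Visit 17.
    At 24: go right to 14.
      14 is a leaf — visit 14.
    Visit 24.
  Visit 21.
Visit 9.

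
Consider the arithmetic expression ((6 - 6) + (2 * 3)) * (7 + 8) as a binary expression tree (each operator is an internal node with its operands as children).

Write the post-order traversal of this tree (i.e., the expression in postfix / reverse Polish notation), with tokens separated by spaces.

6 6 - 2 3 * + 7 8 + *

Post-order on an expression tree gives postfix notation: for each operator, emit left operand, right operand, then the operator.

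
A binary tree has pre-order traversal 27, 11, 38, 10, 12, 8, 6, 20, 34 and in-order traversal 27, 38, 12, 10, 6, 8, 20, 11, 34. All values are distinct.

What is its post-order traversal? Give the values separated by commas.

The first element of pre-order is the root; it splits in-order into left and right subtrees.
Root 27: left subtree has 0 nodes { }, right has 8 {38, 12, 10, 6, 8, 20, 11, 34}.
  Root 11: left subtree has 6 nodes {38, 12, 10, 6, 8, 20}, right has 1 {34}.
    Root 38: left subtree has 0 nodes { }, right has 5 {12, 10, 6, 8, 20}.
      Root 10: left subtree has 1 node {12}, right has 3 {6, 8, 20}.
        Root 8: left subtree has 1 node {6}, right has 1 {20}.

12, 6, 20, 8, 10, 38, 34, 11, 27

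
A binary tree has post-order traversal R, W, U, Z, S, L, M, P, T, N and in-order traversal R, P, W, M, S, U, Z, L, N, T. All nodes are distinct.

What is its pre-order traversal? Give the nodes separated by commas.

The last element of post-order is the root; it splits in-order into left and right subtrees.
Root N: left subtree has 8 nodes {R, P, W, M, S, U, Z, L}, right has 1 {T}.
  Root P: left subtree has 1 node {R}, right has 6 {W, M, S, U, Z, L}.
    Root M: left subtree has 1 node {W}, right has 4 {S, U, Z, L}.
      Root L: left subtree has 3 nodes {S, U, Z}, right has 0 { }.
        Root S: left subtree has 0 nodes { }, right has 2 {U, Z}.
          Root Z: left subtree has 1 node {U}, right has 0 { }.

N, P, R, M, W, L, S, Z, U, T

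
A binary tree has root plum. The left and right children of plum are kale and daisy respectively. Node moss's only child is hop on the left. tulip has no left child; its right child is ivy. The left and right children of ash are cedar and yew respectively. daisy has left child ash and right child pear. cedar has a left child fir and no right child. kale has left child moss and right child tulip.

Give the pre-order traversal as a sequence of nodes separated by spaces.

plum kale moss hop tulip ivy daisy ash cedar fir yew pear

Pre-order visits the node, then its left subtree, then its right subtree.
Visit plum.
At plum: go left to kale.
  Visit kale.
  At kale: go left to moss.
    Visit moss.
    At moss: go left to hop.
      hop is a leaf — visit hop.
    At moss: no right child.
  At kale: go right to tulip.
    Visit tulip.
    At tulip: no left child.
    At tulip: go right to ivy.
      ivy is a leaf — visit ivy.
At plum: go right to daisy.
  Visit daisy.
  At daisy: go left to ash.
    Visit ash.
    At ash: go left to cedar.
      Visit cedar.
      At cedar: go left to fir.
        fir is a leaf — visit fir.
      At cedar: no right child.
    At ash: go right to yew.
      yew is a leaf — visit yew.
  At daisy: go right to pear.
    pear is a leaf — visit pear.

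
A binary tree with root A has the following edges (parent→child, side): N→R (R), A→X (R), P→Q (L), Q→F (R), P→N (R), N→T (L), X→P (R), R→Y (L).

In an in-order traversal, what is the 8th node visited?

In-order visits the left subtree, then the node, then the right subtree.
At A: no left child.
Visit A.
At A: go right to X.
  At X: no left child.
  Visit X.
  At X: go right to P.
    At P: go left to Q.
      At Q: no left child.
      Visit Q.
      At Q: go right to F.
        F is a leaf — visit F.
    Visit P.
    At P: go right to N.
      At N: go left to T.
        T is a leaf — visit T.
      Visit N.
      At N: go right to R.
        At R: go left to Y.
          Y is a leaf — visit Y.
        Visit R.
        At R: no right child.
Full in-order sequence: A, X, Q, F, P, T, N, Y, R.

Y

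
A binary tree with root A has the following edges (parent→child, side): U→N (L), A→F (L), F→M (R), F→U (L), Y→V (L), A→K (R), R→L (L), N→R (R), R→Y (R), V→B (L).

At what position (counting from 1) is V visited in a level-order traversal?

Level-order visits nodes level by level from the root, left to right within each level.
Level 0: A
Level 1: F, K
Level 2: U, M
Level 3: N
Level 4: R
Level 5: L, Y
Level 6: V
Level 7: B
Full level-order sequence: A, F, K, U, M, N, R, L, Y, V, B.

10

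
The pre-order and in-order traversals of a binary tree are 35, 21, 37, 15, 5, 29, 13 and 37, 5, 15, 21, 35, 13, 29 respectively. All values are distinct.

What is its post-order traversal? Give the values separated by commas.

5, 15, 37, 21, 13, 29, 35

The first element of pre-order is the root; it splits in-order into left and right subtrees.
Root 35: left subtree has 4 nodes {37, 5, 15, 21}, right has 2 {13, 29}.
  Root 21: left subtree has 3 nodes {37, 5, 15}, right has 0 { }.
    Root 37: left subtree has 0 nodes { }, right has 2 {5, 15}.
      Root 15: left subtree has 1 node {5}, right has 0 { }.
  Root 29: left subtree has 1 node {13}, right has 0 { }.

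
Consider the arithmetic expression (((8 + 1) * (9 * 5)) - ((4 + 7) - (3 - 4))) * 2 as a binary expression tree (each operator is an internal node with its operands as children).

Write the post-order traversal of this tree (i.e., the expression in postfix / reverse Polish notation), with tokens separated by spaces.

Post-order on an expression tree gives postfix notation: for each operator, emit left operand, right operand, then the operator.

8 1 + 9 5 * * 4 7 + 3 4 - - - 2 *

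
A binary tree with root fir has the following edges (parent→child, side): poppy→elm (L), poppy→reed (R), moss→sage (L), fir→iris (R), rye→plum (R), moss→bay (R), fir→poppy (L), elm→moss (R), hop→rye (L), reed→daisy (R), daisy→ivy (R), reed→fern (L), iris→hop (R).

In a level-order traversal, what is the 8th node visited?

Level-order visits nodes level by level from the root, left to right within each level.
Level 0: fir
Level 1: poppy, iris
Level 2: elm, reed, hop
Level 3: moss, fern, daisy, rye
Level 4: sage, bay, ivy, plum
Full level-order sequence: fir, poppy, iris, elm, reed, hop, moss, fern, daisy, rye, sage, bay, ivy, plum.

fern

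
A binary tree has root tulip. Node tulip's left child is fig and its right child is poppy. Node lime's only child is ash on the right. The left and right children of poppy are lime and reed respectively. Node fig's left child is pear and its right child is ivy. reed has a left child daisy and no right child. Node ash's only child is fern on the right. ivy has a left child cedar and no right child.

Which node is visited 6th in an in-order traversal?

In-order visits the left subtree, then the node, then the right subtree.
At tulip: go left to fig.
  At fig: go left to pear.
    pear is a leaf — visit pear.
  Visit fig.
  At fig: go right to ivy.
    At ivy: go left to cedar.
      cedar is a leaf — visit cedar.
    Visit ivy.
    At ivy: no right child.
Visit tulip.
At tulip: go right to poppy.
  At poppy: go left to lime.
    At lime: no left child.
    Visit lime.
    At lime: go right to ash.
      At ash: no left child.
      Visit ash.
      At ash: go right to fern.
        fern is a leaf — visit fern.
  Visit poppy.
  At poppy: go right to reed.
    At reed: go left to daisy.
      daisy is a leaf — visit daisy.
    Visit reed.
    At reed: no right child.
Full in-order sequence: pear, fig, cedar, ivy, tulip, lime, ash, fern, poppy, daisy, reed.

lime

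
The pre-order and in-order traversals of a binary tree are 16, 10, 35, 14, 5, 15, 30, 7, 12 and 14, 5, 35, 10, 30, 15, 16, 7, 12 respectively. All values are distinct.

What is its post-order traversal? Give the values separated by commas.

The first element of pre-order is the root; it splits in-order into left and right subtrees.
Root 16: left subtree has 6 nodes {14, 5, 35, 10, 30, 15}, right has 2 {7, 12}.
  Root 10: left subtree has 3 nodes {14, 5, 35}, right has 2 {30, 15}.
    Root 35: left subtree has 2 nodes {14, 5}, right has 0 { }.
      Root 14: left subtree has 0 nodes { }, right has 1 {5}.
    Root 15: left subtree has 1 node {30}, right has 0 { }.
  Root 7: left subtree has 0 nodes { }, right has 1 {12}.

5, 14, 35, 30, 15, 10, 12, 7, 16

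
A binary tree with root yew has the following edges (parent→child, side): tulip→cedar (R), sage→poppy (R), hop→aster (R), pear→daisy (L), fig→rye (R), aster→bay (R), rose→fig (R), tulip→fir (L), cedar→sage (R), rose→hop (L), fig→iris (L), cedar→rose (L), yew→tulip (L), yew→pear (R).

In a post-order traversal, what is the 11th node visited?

Post-order visits the left subtree, then the right subtree, then the node.
At yew: go left to tulip.
  At tulip: go left to fir.
    fir is a leaf — visit fir.
  At tulip: go right to cedar.
    At cedar: go left to rose.
      At rose: go left to hop.
        At hop: no left child.
        At hop: go right to aster.
          At aster: no left child.
          At aster: go right to bay.
            bay is a leaf — visit bay.
          Visit aster.
        Visit hop.
      At rose: go right to fig.
        At fig: go left to iris.
          iris is a leaf — visit iris.
        At fig: go right to rye.
          rye is a leaf — visit rye.
        Visit fig.
      Visit rose.
    At cedar: go right to sage.
      At sage: no left child.
      At sage: go right to poppy.
        poppy is a leaf — visit poppy.
      Visit sage.
    Visit cedar.
  Visit tulip.
At yew: go right to pear.
  At pear: go left to daisy.
    daisy is a leaf — visit daisy.
  At pear: no right child.
  Visit pear.
Visit yew.
Full post-order sequence: fir, bay, aster, hop, iris, rye, fig, rose, poppy, sage, cedar, tulip, daisy, pear, yew.

cedar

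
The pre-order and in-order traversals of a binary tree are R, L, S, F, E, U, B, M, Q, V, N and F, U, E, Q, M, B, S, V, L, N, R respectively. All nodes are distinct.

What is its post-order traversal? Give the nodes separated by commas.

The first element of pre-order is the root; it splits in-order into left and right subtrees.
Root R: left subtree has 10 nodes {F, U, E, Q, M, B, S, V, L, N}, right has 0 { }.
  Root L: left subtree has 8 nodes {F, U, E, Q, M, B, S, V}, right has 1 {N}.
    Root S: left subtree has 6 nodes {F, U, E, Q, M, B}, right has 1 {V}.
      Root F: left subtree has 0 nodes { }, right has 5 {U, E, Q, M, B}.
        Root E: left subtree has 1 node {U}, right has 3 {Q, M, B}.
          Root B: left subtree has 2 nodes {Q, M}, right has 0 { }.
            Root M: left subtree has 1 node {Q}, right has 0 { }.

U, Q, M, B, E, F, V, S, N, L, R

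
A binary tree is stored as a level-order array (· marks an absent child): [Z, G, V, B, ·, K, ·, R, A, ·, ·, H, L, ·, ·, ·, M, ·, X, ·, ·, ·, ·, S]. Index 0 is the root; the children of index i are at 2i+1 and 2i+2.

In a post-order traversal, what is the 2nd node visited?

R

Post-order visits the left subtree, then the right subtree, then the node.
At Z: go left to G.
  At G: go left to B.
    At B: go left to R.
      At R: no left child.
      At R: go right to M.
        M is a leaf — visit M.
      Visit R.
    At B: go right to A.
      At A: no left child.
      At A: go right to X.
        X is a leaf — visit X.
      Visit A.
    Visit B.
  At G: no right child.
  Visit G.
At Z: go right to V.
  At V: go left to K.
    At K: go left to H.
      At H: go left to S.
        S is a leaf — visit S.
      At H: no right child.
      Visit H.
    At K: go right to L.
      L is a leaf — visit L.
    Visit K.
  At V: no right child.
  Visit V.
Visit Z.
Full post-order sequence: M, R, X, A, B, G, S, H, L, K, V, Z.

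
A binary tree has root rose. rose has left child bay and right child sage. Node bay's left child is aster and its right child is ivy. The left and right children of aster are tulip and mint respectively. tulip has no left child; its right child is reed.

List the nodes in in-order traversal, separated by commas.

tulip, reed, aster, mint, bay, ivy, rose, sage

In-order visits the left subtree, then the node, then the right subtree.
At rose: go left to bay.
  At bay: go left to aster.
    At aster: go left to tulip.
      At tulip: no left child.
      Visit tulip.
      At tulip: go right to reed.
        reed is a leaf — visit reed.
    Visit aster.
    At aster: go right to mint.
      mint is a leaf — visit mint.
  Visit bay.
  At bay: go right to ivy.
    ivy is a leaf — visit ivy.
Visit rose.
At rose: go right to sage.
  sage is a leaf — visit sage.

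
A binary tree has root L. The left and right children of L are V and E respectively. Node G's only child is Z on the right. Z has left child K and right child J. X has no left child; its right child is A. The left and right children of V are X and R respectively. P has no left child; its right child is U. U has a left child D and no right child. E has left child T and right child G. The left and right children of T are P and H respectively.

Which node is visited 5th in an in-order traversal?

In-order visits the left subtree, then the node, then the right subtree.
At L: go left to V.
  At V: go left to X.
    At X: no left child.
    Visit X.
    At X: go right to A.
      A is a leaf — visit A.
  Visit V.
  At V: go right to R.
    R is a leaf — visit R.
Visit L.
At L: go right to E.
  At E: go left to T.
    At T: go left to P.
      At P: no left child.
      Visit P.
      At P: go right to U.
        At U: go left to D.
          D is a leaf — visit D.
        Visit U.
        At U: no right child.
    Visit T.
    At T: go right to H.
      H is a leaf — visit H.
  Visit E.
  At E: go right to G.
    At G: no left child.
    Visit G.
    At G: go right to Z.
      At Z: go left to K.
        K is a leaf — visit K.
      Visit Z.
      At Z: go right to J.
        J is a leaf — visit J.
Full in-order sequence: X, A, V, R, L, P, D, U, T, H, E, G, K, Z, J.

L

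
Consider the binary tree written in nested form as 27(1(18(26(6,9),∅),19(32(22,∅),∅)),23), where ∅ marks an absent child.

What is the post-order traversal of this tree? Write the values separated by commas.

6, 9, 26, 18, 22, 32, 19, 1, 23, 27

Post-order visits the left subtree, then the right subtree, then the node.
At 27: go left to 1.
  At 1: go left to 18.
    At 18: go left to 26.
      At 26: go left to 6.
        6 is a leaf — visit 6.
      At 26: go right to 9.
        9 is a leaf — visit 9.
      Visit 26.
    At 18: no right child.
    Visit 18.
  At 1: go right to 19.
    At 19: go left to 32.
      At 32: go left to 22.
        22 is a leaf — visit 22.
      At 32: no right child.
      Visit 32.
    At 19: no right child.
    Visit 19.
  Visit 1.
At 27: go right to 23.
  23 is a leaf — visit 23.
Visit 27.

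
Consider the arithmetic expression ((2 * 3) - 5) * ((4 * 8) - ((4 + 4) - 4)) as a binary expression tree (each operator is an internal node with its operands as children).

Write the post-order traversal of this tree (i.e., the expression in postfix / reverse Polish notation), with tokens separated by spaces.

2 3 * 5 - 4 8 * 4 4 + 4 - - *

Post-order on an expression tree gives postfix notation: for each operator, emit left operand, right operand, then the operator.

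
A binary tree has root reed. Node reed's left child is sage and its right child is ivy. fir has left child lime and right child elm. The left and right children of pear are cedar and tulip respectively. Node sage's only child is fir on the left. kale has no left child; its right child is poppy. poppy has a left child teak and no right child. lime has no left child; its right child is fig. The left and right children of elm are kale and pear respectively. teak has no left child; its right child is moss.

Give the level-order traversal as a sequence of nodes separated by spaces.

Level-order visits nodes level by level from the root, left to right within each level.
Level 0: reed
Level 1: sage, ivy
Level 2: fir
Level 3: lime, elm
Level 4: fig, kale, pear
Level 5: poppy, cedar, tulip
Level 6: teak
Level 7: moss

reed sage ivy fir lime elm fig kale pear poppy cedar tulip teak moss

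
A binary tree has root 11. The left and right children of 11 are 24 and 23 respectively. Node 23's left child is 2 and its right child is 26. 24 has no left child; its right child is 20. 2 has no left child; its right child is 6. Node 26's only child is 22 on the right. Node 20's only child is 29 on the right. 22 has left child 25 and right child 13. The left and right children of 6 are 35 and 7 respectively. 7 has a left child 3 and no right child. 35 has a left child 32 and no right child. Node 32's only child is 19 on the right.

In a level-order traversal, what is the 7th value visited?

29

Level-order visits nodes level by level from the root, left to right within each level.
Level 0: 11
Level 1: 24, 23
Level 2: 20, 2, 26
Level 3: 29, 6, 22
Level 4: 35, 7, 25, 13
Level 5: 32, 3
Level 6: 19
Full level-order sequence: 11, 24, 23, 20, 2, 26, 29, 6, 22, 35, 7, 25, 13, 32, 3, 19.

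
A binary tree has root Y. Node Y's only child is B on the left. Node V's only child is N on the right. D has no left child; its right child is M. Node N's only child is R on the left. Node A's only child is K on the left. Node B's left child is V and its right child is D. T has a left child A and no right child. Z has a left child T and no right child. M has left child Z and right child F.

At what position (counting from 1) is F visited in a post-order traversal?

8

Post-order visits the left subtree, then the right subtree, then the node.
At Y: go left to B.
  At B: go left to V.
    At V: no left child.
    At V: go right to N.
      At N: go left to R.
        R is a leaf — visit R.
      At N: no right child.
      Visit N.
    Visit V.
  At B: go right to D.
    At D: no left child.
    At D: go right to M.
      At M: go left to Z.
        At Z: go left to T.
          At T: go left to A.
            At A: go left to K.
              K is a leaf — visit K.
            At A: no right child.
            Visit A.
          At T: no right child.
          Visit T.
        At Z: no right child.
        Visit Z.
      At M: go right to F.
        F is a leaf — visit F.
      Visit M.
    Visit D.
  Visit B.
At Y: no right child.
Visit Y.
Full post-order sequence: R, N, V, K, A, T, Z, F, M, D, B, Y.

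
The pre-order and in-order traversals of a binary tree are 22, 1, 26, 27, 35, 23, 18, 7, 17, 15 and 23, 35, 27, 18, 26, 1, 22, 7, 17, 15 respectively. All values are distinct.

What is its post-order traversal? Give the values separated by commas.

The first element of pre-order is the root; it splits in-order into left and right subtrees.
Root 22: left subtree has 6 nodes {23, 35, 27, 18, 26, 1}, right has 3 {7, 17, 15}.
  Root 1: left subtree has 5 nodes {23, 35, 27, 18, 26}, right has 0 { }.
    Root 26: left subtree has 4 nodes {23, 35, 27, 18}, right has 0 { }.
      Root 27: left subtree has 2 nodes {23, 35}, right has 1 {18}.
        Root 35: left subtree has 1 node {23}, right has 0 { }.
  Root 7: left subtree has 0 nodes { }, right has 2 {17, 15}.
    Root 17: left subtree has 0 nodes { }, right has 1 {15}.

23, 35, 18, 27, 26, 1, 15, 17, 7, 22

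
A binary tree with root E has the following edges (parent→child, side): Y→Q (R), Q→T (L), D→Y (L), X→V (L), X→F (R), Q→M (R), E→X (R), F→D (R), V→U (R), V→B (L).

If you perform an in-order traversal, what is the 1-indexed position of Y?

7

In-order visits the left subtree, then the node, then the right subtree.
At E: no left child.
Visit E.
At E: go right to X.
  At X: go left to V.
    At V: go left to B.
      B is a leaf — visit B.
    Visit V.
    At V: go right to U.
      U is a leaf — visit U.
  Visit X.
  At X: go right to F.
    At F: no left child.
    Visit F.
    At F: go right to D.
      At D: go left to Y.
        At Y: no left child.
        Visit Y.
        At Y: go right to Q.
          At Q: go left to T.
            T is a leaf — visit T.
          Visit Q.
          At Q: go right to M.
            M is a leaf — visit M.
      Visit D.
      At D: no right child.
Full in-order sequence: E, B, V, U, X, F, Y, T, Q, M, D.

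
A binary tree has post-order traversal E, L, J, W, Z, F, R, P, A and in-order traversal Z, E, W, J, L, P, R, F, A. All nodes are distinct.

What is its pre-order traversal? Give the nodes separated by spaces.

A P Z W E J L R F

The last element of post-order is the root; it splits in-order into left and right subtrees.
Root A: left subtree has 8 nodes {Z, E, W, J, L, P, R, F}, right has 0 { }.
  Root P: left subtree has 5 nodes {Z, E, W, J, L}, right has 2 {R, F}.
    Root Z: left subtree has 0 nodes { }, right has 4 {E, W, J, L}.
      Root W: left subtree has 1 node {E}, right has 2 {J, L}.
        Root J: left subtree has 0 nodes { }, right has 1 {L}.
    Root R: left subtree has 0 nodes { }, right has 1 {F}.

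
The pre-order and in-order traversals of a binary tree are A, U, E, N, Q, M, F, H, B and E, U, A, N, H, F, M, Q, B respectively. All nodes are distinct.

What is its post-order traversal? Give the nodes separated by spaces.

E U H F M B Q N A

The first element of pre-order is the root; it splits in-order into left and right subtrees.
Root A: left subtree has 2 nodes {E, U}, right has 6 {N, H, F, M, Q, B}.
  Root U: left subtree has 1 node {E}, right has 0 { }.
  Root N: left subtree has 0 nodes { }, right has 5 {H, F, M, Q, B}.
    Root Q: left subtree has 3 nodes {H, F, M}, right has 1 {B}.
      Root M: left subtree has 2 nodes {H, F}, right has 0 { }.
        Root F: left subtree has 1 node {H}, right has 0 { }.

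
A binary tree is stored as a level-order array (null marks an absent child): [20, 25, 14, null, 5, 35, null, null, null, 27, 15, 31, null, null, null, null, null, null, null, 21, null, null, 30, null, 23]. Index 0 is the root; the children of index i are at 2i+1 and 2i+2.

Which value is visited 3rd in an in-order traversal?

In-order visits the left subtree, then the node, then the right subtree.
At 20: go left to 25.
  At 25: no left child.
  Visit 25.
  At 25: go right to 5.
    At 5: go left to 27.
      At 27: go left to 21.
        21 is a leaf — visit 21.
      Visit 27.
      At 27: no right child.
    Visit 5.
    At 5: go right to 15.
      At 15: no left child.
      Visit 15.
      At 15: go right to 30.
        30 is a leaf — visit 30.
Visit 20.
At 20: go right to 14.
  At 14: go left to 35.
    At 35: go left to 31.
      At 31: no left child.
      Visit 31.
      At 31: go right to 23.
        23 is a leaf — visit 23.
    Visit 35.
    At 35: no right child.
  Visit 14.
  At 14: no right child.
Full in-order sequence: 25, 21, 27, 5, 15, 30, 20, 31, 23, 35, 14.

27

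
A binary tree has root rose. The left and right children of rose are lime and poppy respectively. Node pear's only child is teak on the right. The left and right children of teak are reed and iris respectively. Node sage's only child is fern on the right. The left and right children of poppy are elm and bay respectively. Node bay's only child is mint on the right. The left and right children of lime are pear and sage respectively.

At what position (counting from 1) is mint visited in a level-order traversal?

Level-order visits nodes level by level from the root, left to right within each level.
Level 0: rose
Level 1: lime, poppy
Level 2: pear, sage, elm, bay
Level 3: teak, fern, mint
Level 4: reed, iris
Full level-order sequence: rose, lime, poppy, pear, sage, elm, bay, teak, fern, mint, reed, iris.

10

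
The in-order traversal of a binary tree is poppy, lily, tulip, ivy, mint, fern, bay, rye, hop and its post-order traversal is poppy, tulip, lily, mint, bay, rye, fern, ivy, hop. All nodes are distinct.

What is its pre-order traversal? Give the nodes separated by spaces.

The last element of post-order is the root; it splits in-order into left and right subtrees.
Root hop: left subtree has 8 nodes {poppy, lily, tulip, ivy, mint, fern, bay, rye}, right has 0 { }.
  Root ivy: left subtree has 3 nodes {poppy, lily, tulip}, right has 4 {mint, fern, bay, rye}.
    Root lily: left subtree has 1 node {poppy}, right has 1 {tulip}.
    Root fern: left subtree has 1 node {mint}, right has 2 {bay, rye}.
      Root rye: left subtree has 1 node {bay}, right has 0 { }.

hop ivy lily poppy tulip fern mint rye bay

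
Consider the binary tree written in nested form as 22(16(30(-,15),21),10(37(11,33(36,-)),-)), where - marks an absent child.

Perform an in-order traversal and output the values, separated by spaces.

30 15 16 21 22 11 37 36 33 10

In-order visits the left subtree, then the node, then the right subtree.
At 22: go left to 16.
  At 16: go left to 30.
    At 30: no left child.
    Visit 30.
    At 30: go right to 15.
      15 is a leaf — visit 15.
  Visit 16.
  At 16: go right to 21.
    21 is a leaf — visit 21.
Visit 22.
At 22: go right to 10.
  At 10: go left to 37.
    At 37: go left to 11.
      11 is a leaf — visit 11.
    Visit 37.
    At 37: go right to 33.
      At 33: go left to 36.
        36 is a leaf — visit 36.
      Visit 33.
      At 33: no right child.
  Visit 10.
  At 10: no right child.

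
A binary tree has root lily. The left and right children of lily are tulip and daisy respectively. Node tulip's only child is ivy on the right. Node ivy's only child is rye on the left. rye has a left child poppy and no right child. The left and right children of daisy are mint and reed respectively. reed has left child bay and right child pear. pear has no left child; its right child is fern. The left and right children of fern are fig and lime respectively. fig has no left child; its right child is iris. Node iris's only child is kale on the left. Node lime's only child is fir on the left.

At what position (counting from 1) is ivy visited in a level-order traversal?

Level-order visits nodes level by level from the root, left to right within each level.
Level 0: lily
Level 1: tulip, daisy
Level 2: ivy, mint, reed
Level 3: rye, bay, pear
Level 4: poppy, fern
Level 5: fig, lime
Level 6: iris, fir
Level 7: kale
Full level-order sequence: lily, tulip, daisy, ivy, mint, reed, rye, bay, pear, poppy, fern, fig, lime, iris, fir, kale.

4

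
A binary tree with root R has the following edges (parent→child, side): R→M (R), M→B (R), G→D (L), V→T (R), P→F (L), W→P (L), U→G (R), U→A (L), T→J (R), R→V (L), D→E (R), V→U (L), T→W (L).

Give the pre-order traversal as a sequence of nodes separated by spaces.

R V U A G D E T W P F J M B

Pre-order visits the node, then its left subtree, then its right subtree.
Visit R.
At R: go left to V.
  Visit V.
  At V: go left to U.
    Visit U.
    At U: go left to A.
      A is a leaf — visit A.
    At U: go right to G.
      Visit G.
      At G: go left to D.
        Visit D.
        At D: no left child.
        At D: go right to E.
          E is a leaf — visit E.
      At G: no right child.
  At V: go right to T.
    Visit T.
    At T: go left to W.
      Visit W.
      At W: go left to P.
        Visit P.
        At P: go left to F.
          F is a leaf — visit F.
        At P: no right child.
      At W: no right child.
    At T: go right to J.
      J is a leaf — visit J.
At R: go right to M.
  Visit M.
  At M: no left child.
  At M: go right to B.
    B is a leaf — visit B.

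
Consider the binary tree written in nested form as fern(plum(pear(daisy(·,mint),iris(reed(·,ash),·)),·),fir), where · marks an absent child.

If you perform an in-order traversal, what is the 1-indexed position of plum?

7

In-order visits the left subtree, then the node, then the right subtree.
At fern: go left to plum.
  At plum: go left to pear.
    At pear: go left to daisy.
      At daisy: no left child.
      Visit daisy.
      At daisy: go right to mint.
        mint is a leaf — visit mint.
    Visit pear.
    At pear: go right to iris.
      At iris: go left to reed.
        At reed: no left child.
        Visit reed.
        At reed: go right to ash.
          ash is a leaf — visit ash.
      Visit iris.
      At iris: no right child.
  Visit plum.
  At plum: no right child.
Visit fern.
At fern: go right to fir.
  fir is a leaf — visit fir.
Full in-order sequence: daisy, mint, pear, reed, ash, iris, plum, fern, fir.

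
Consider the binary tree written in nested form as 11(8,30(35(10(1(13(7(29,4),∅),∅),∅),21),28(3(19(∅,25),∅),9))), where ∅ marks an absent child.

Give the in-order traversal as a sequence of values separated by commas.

In-order visits the left subtree, then the node, then the right subtree.
At 11: go left to 8.
  8 is a leaf — visit 8.
Visit 11.
At 11: go right to 30.
  At 30: go left to 35.
    At 35: go left to 10.
      At 10: go left to 1.
        At 1: go left to 13.
          At 13: go left to 7.
            At 7: go left to 29.
              29 is a leaf — visit 29.
            Visit 7.
            At 7: go right to 4.
              4 is a leaf — visit 4.
          Visit 13.
          At 13: no right child.
        Visit 1.
        At 1: no right child.
      Visit 10.
      At 10: no right child.
    Visit 35.
    At 35: go right to 21.
      21 is a leaf — visit 21.
  Visit 30.
  At 30: go right to 28.
    At 28: go left to 3.
      At 3: go left to 19.
        At 19: no left child.
        Visit 19.
        At 19: go right to 25.
          25 is a leaf — visit 25.
      Visit 3.
      At 3: no right child.
    Visit 28.
    At 28: go right to 9.
      9 is a leaf — visit 9.

8, 11, 29, 7, 4, 13, 1, 10, 35, 21, 30, 19, 25, 3, 28, 9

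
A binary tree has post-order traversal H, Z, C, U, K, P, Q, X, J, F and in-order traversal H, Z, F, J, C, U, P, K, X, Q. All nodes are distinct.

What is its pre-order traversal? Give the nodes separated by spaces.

F Z H J X P U C K Q

The last element of post-order is the root; it splits in-order into left and right subtrees.
Root F: left subtree has 2 nodes {H, Z}, right has 7 {J, C, U, P, K, X, Q}.
  Root Z: left subtree has 1 node {H}, right has 0 { }.
  Root J: left subtree has 0 nodes { }, right has 6 {C, U, P, K, X, Q}.
    Root X: left subtree has 4 nodes {C, U, P, K}, right has 1 {Q}.
      Root P: left subtree has 2 nodes {C, U}, right has 1 {K}.
        Root U: left subtree has 1 node {C}, right has 0 { }.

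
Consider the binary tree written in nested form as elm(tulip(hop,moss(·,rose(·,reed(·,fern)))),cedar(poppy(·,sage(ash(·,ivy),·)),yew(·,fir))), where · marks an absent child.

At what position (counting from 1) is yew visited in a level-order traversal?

Level-order visits nodes level by level from the root, left to right within each level.
Level 0: elm
Level 1: tulip, cedar
Level 2: hop, moss, poppy, yew
Level 3: rose, sage, fir
Level 4: reed, ash
Level 5: fern, ivy
Full level-order sequence: elm, tulip, cedar, hop, moss, poppy, yew, rose, sage, fir, reed, ash, fern, ivy.

7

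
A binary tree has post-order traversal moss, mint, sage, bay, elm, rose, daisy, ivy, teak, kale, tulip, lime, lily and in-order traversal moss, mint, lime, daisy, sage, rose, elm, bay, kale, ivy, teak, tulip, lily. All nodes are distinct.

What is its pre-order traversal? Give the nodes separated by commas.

lily, lime, mint, moss, tulip, kale, daisy, rose, sage, elm, bay, teak, ivy

The last element of post-order is the root; it splits in-order into left and right subtrees.
Root lily: left subtree has 12 nodes {moss, mint, lime, daisy, sage, rose, elm, bay, kale, ivy, teak, tulip}, right has 0 { }.
  Root lime: left subtree has 2 nodes {moss, mint}, right has 9 {daisy, sage, rose, elm, bay, kale, ivy, teak, tulip}.
    Root mint: left subtree has 1 node {moss}, right has 0 { }.
    Root tulip: left subtree has 8 nodes {daisy, sage, rose, elm, bay, kale, ivy, teak}, right has 0 { }.
      Root kale: left subtree has 5 nodes {daisy, sage, rose, elm, bay}, right has 2 {ivy, teak}.
        Root daisy: left subtree has 0 nodes { }, right has 4 {sage, rose, elm, bay}.
          Root rose: left subtree has 1 node {sage}, right has 2 {elm, bay}.
            Root elm: left subtree has 0 nodes { }, right has 1 {bay}.
        Root teak: left subtree has 1 node {ivy}, right has 0 { }.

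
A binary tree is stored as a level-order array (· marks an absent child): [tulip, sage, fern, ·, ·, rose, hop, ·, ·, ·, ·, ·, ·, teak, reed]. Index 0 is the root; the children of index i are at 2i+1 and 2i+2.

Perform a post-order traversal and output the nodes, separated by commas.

sage, rose, teak, reed, hop, fern, tulip

Post-order visits the left subtree, then the right subtree, then the node.
At tulip: go left to sage.
  sage is a leaf — visit sage.
At tulip: go right to fern.
  At fern: go left to rose.
    rose is a leaf — visit rose.
  At fern: go right to hop.
    At hop: go left to teak.
      teak is a leaf — visit teak.
    At hop: go right to reed.
      reed is a leaf — visit reed.
    Visit hop.
  Visit fern.
Visit tulip.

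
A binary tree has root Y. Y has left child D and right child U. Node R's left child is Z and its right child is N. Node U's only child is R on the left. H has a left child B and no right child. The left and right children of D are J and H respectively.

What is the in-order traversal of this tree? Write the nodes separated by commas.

In-order visits the left subtree, then the node, then the right subtree.
At Y: go left to D.
  At D: go left to J.
    J is a leaf — visit J.
  Visit D.
  At D: go right to H.
    At H: go left to B.
      B is a leaf — visit B.
    Visit H.
    At H: no right child.
Visit Y.
At Y: go right to U.
  At U: go left to R.
    At R: go left to Z.
      Z is a leaf — visit Z.
    Visit R.
    At R: go right to N.
      N is a leaf — visit N.
  Visit U.
  At U: no right child.

J, D, B, H, Y, Z, R, N, U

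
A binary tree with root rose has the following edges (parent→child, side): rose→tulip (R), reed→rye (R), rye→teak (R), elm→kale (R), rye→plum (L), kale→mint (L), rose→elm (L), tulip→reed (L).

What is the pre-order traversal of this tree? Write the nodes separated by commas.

rose, elm, kale, mint, tulip, reed, rye, plum, teak

Pre-order visits the node, then its left subtree, then its right subtree.
Visit rose.
At rose: go left to elm.
  Visit elm.
  At elm: no left child.
  At elm: go right to kale.
    Visit kale.
    At kale: go left to mint.
      mint is a leaf — visit mint.
    At kale: no right child.
At rose: go right to tulip.
  Visit tulip.
  At tulip: go left to reed.
    Visit reed.
    At reed: no left child.
    At reed: go right to rye.
      Visit rye.
      At rye: go left to plum.
        plum is a leaf — visit plum.
      At rye: go right to teak.
        teak is a leaf — visit teak.
  At tulip: no right child.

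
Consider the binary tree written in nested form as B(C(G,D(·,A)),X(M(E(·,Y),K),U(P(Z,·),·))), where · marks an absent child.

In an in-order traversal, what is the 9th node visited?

In-order visits the left subtree, then the node, then the right subtree.
At B: go left to C.
  At C: go left to G.
    G is a leaf — visit G.
  Visit C.
  At C: go right to D.
    At D: no left child.
    Visit D.
    At D: go right to A.
      A is a leaf — visit A.
Visit B.
At B: go right to X.
  At X: go left to M.
    At M: go left to E.
      At E: no left child.
      Visit E.
      At E: go right to Y.
        Y is a leaf — visit Y.
    Visit M.
    At M: go right to K.
      K is a leaf — visit K.
  Visit X.
  At X: go right to U.
    At U: go left to P.
      At P: go left to Z.
        Z is a leaf — visit Z.
      Visit P.
      At P: no right child.
    Visit U.
    At U: no right child.
Full in-order sequence: G, C, D, A, B, E, Y, M, K, X, Z, P, U.

K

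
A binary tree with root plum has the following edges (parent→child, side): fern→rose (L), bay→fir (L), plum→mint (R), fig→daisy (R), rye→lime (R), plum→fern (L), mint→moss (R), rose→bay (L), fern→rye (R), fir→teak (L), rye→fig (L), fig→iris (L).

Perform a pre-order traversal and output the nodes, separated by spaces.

plum fern rose bay fir teak rye fig iris daisy lime mint moss

Pre-order visits the node, then its left subtree, then its right subtree.
Visit plum.
At plum: go left to fern.
  Visit fern.
  At fern: go left to rose.
    Visit rose.
    At rose: go left to bay.
      Visit bay.
      At bay: go left to fir.
        Visit fir.
        At fir: go left to teak.
          teak is a leaf — visit teak.
        At fir: no right child.
      At bay: no right child.
    At rose: no right child.
  At fern: go right to rye.
    Visit rye.
    At rye: go left to fig.
      Visit fig.
      At fig: go left to iris.
        iris is a leaf — visit iris.
      At fig: go right to daisy.
        daisy is a leaf — visit daisy.
    At rye: go right to lime.
      lime is a leaf — visit lime.
At plum: go right to mint.
  Visit mint.
  At mint: no left child.
  At mint: go right to moss.
    moss is a leaf — visit moss.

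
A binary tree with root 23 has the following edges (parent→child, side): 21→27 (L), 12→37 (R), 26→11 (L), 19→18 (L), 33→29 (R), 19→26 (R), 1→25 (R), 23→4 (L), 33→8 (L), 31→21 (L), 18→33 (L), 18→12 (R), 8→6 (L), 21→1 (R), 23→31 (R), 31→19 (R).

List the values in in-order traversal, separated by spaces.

4 23 27 21 1 25 31 6 8 33 29 18 12 37 19 11 26

In-order visits the left subtree, then the node, then the right subtree.
At 23: go left to 4.
  4 is a leaf — visit 4.
Visit 23.
At 23: go right to 31.
  At 31: go left to 21.
    At 21: go left to 27.
      27 is a leaf — visit 27.
    Visit 21.
    At 21: go right to 1.
      At 1: no left child.
      Visit 1.
      At 1: go right to 25.
        25 is a leaf — visit 25.
  Visit 31.
  At 31: go right to 19.
    At 19: go left to 18.
      At 18: go left to 33.
        At 33: go left to 8.
          At 8: go left to 6.
            6 is a leaf — visit 6.
          Visit 8.
          At 8: no right child.
        Visit 33.
        At 33: go right to 29.
          29 is a leaf — visit 29.
      Visit 18.
      At 18: go right to 12.
        At 12: no left child.
        Visit 12.
        At 12: go right to 37.
          37 is a leaf — visit 37.
    Visit 19.
    At 19: go right to 26.
      At 26: go left to 11.
        11 is a leaf — visit 11.
      Visit 26.
      At 26: no right child.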